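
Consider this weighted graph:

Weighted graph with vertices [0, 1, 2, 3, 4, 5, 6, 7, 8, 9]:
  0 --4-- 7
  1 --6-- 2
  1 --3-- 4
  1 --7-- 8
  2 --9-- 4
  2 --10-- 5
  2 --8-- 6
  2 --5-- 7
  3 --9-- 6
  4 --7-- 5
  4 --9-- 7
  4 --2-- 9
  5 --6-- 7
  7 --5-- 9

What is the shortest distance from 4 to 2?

Using Dijkstra's algorithm from vertex 4:
Shortest path: 4 -> 2
Total weight: 9 = 9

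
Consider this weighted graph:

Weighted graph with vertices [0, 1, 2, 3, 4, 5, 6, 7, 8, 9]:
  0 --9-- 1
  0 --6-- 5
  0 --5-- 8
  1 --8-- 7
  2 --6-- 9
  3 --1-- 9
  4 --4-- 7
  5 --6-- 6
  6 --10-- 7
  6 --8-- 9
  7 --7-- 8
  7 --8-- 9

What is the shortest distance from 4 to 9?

Using Dijkstra's algorithm from vertex 4:
Shortest path: 4 -> 7 -> 9
Total weight: 4 + 8 = 12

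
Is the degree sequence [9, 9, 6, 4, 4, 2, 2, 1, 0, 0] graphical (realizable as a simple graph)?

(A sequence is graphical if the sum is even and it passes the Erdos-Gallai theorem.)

Sum of degrees = 37. Sum is odd, so the sequence is NOT graphical.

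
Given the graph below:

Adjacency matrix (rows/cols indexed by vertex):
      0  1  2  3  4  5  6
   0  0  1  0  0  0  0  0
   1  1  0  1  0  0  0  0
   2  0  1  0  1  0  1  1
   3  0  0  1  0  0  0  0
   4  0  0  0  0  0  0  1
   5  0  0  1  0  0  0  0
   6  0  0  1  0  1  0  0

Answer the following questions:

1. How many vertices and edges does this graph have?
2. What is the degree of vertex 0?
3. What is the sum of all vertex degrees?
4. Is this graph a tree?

Count: 7 vertices, 6 edges.
Vertex 0 has neighbors [1], degree = 1.
Handshaking lemma: 2 * 6 = 12.
A graph is a tree iff it is connected and has exactly n-1 edges. This graph is connected (all 7 vertices in one component) and has 7-1 = 6 edges. It is a tree.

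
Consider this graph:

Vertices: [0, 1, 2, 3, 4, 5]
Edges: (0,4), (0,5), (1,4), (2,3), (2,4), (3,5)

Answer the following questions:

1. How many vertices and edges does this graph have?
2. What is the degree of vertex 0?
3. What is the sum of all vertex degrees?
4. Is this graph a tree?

Count: 6 vertices, 6 edges.
Vertex 0 has neighbors [4, 5], degree = 2.
Handshaking lemma: 2 * 6 = 12.
A tree on 6 vertices has 5 edges. This graph has 6 edges (1 extra). Not a tree.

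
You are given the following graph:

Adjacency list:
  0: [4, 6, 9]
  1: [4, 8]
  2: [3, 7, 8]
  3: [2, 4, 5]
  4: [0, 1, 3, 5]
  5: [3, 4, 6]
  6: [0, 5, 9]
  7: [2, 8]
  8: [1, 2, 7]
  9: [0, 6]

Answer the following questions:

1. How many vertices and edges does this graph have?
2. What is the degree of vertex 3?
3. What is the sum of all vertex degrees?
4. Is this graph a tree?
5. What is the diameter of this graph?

Count: 10 vertices, 14 edges.
Vertex 3 has neighbors [2, 4, 5], degree = 3.
Handshaking lemma: 2 * 14 = 28.
A tree on 10 vertices has 9 edges. This graph has 14 edges (5 extra). Not a tree.
Diameter (longest shortest path) = 5.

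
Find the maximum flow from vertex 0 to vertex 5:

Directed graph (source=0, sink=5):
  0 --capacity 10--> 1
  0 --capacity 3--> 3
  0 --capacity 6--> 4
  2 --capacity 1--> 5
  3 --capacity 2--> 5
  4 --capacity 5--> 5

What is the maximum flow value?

Computing max flow:
  Flow on (0->3): 2/3
  Flow on (0->4): 5/6
  Flow on (3->5): 2/2
  Flow on (4->5): 5/5
Maximum flow = 7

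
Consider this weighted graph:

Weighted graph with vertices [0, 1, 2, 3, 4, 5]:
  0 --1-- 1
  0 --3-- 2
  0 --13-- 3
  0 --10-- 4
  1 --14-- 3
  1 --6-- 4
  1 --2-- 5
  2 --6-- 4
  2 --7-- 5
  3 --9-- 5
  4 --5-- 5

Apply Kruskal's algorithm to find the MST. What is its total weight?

Applying Kruskal's algorithm (sort edges by weight, add if no cycle):
  Add (0,1) w=1
  Add (1,5) w=2
  Add (0,2) w=3
  Add (4,5) w=5
  Skip (1,4) w=6 (creates cycle)
  Skip (2,4) w=6 (creates cycle)
  Skip (2,5) w=7 (creates cycle)
  Add (3,5) w=9
  Skip (0,4) w=10 (creates cycle)
  Skip (0,3) w=13 (creates cycle)
  Skip (1,3) w=14 (creates cycle)
MST weight = 20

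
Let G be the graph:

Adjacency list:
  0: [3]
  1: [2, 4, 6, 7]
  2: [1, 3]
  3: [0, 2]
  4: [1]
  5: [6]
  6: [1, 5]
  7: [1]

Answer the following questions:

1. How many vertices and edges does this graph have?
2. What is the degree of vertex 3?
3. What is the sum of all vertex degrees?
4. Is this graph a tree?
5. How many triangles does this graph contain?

Count: 8 vertices, 7 edges.
Vertex 3 has neighbors [0, 2], degree = 2.
Handshaking lemma: 2 * 7 = 14.
A graph is a tree iff it is connected and has exactly n-1 edges. This graph is connected (all 8 vertices in one component) and has 8-1 = 7 edges. It is a tree.
Number of triangles = 0.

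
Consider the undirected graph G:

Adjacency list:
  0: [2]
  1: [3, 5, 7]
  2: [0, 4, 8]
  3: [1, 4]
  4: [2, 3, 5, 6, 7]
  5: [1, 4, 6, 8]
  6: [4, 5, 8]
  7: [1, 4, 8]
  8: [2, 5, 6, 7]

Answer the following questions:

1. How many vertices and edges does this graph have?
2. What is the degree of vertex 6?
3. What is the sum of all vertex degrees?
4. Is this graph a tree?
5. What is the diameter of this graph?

Count: 9 vertices, 14 edges.
Vertex 6 has neighbors [4, 5, 8], degree = 3.
Handshaking lemma: 2 * 14 = 28.
A tree on 9 vertices has 8 edges. This graph has 14 edges (6 extra). Not a tree.
Diameter (longest shortest path) = 4.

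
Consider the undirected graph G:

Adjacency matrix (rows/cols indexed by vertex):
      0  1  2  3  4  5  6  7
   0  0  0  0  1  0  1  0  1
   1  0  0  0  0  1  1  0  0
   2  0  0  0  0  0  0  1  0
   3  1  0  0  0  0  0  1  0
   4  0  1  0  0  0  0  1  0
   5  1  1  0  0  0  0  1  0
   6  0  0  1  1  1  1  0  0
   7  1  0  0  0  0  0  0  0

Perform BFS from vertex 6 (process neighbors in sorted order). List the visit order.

BFS from vertex 6 (neighbors processed in ascending order):
Visit order: 6, 2, 3, 4, 5, 0, 1, 7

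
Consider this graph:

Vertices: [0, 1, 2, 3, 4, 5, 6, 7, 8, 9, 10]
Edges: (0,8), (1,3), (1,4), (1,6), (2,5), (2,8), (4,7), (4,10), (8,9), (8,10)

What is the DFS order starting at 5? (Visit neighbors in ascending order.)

DFS from vertex 5 (neighbors processed in ascending order):
Visit order: 5, 2, 8, 0, 9, 10, 4, 1, 3, 6, 7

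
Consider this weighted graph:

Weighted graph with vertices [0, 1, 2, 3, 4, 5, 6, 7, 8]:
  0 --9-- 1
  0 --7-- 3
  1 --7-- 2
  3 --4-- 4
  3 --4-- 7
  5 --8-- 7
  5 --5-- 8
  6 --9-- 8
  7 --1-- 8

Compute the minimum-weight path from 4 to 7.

Using Dijkstra's algorithm from vertex 4:
Shortest path: 4 -> 3 -> 7
Total weight: 4 + 4 = 8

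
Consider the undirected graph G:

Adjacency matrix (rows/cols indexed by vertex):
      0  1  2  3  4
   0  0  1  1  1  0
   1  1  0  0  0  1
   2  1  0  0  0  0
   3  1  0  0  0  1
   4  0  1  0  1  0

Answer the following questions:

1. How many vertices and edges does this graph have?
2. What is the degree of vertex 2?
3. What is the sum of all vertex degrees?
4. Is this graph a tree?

Count: 5 vertices, 5 edges.
Vertex 2 has neighbors [0], degree = 1.
Handshaking lemma: 2 * 5 = 10.
A tree on 5 vertices has 4 edges. This graph has 5 edges (1 extra). Not a tree.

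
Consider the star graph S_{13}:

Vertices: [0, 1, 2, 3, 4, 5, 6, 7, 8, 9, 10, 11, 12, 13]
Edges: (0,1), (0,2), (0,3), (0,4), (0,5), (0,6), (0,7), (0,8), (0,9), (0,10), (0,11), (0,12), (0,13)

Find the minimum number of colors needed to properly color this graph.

S_{13} has one hub adjacent to 13 leaves; leaves are pairwise non-adjacent.
Color the hub 0 and every leaf 1.
Chromatic number = 2.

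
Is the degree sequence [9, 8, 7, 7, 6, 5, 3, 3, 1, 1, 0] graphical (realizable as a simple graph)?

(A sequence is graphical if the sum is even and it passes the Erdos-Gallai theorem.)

Sum of degrees = 50. Sum is even but fails Erdos-Gallai. The sequence is NOT graphical.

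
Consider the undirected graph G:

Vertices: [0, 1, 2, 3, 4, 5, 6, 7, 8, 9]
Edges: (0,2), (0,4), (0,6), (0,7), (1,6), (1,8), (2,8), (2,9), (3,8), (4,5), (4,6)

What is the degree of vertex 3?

Vertex 3 has neighbors [8], so deg(3) = 1.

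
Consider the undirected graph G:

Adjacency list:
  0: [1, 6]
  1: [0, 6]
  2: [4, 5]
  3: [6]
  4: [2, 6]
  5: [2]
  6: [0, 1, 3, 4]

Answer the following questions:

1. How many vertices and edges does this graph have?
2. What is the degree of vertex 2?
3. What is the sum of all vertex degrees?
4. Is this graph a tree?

Count: 7 vertices, 7 edges.
Vertex 2 has neighbors [4, 5], degree = 2.
Handshaking lemma: 2 * 7 = 14.
A tree on 7 vertices has 6 edges. This graph has 7 edges (1 extra). Not a tree.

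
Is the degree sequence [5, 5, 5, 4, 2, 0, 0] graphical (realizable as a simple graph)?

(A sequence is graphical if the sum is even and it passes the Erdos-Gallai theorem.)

Sum of degrees = 21. Sum is odd, so the sequence is NOT graphical.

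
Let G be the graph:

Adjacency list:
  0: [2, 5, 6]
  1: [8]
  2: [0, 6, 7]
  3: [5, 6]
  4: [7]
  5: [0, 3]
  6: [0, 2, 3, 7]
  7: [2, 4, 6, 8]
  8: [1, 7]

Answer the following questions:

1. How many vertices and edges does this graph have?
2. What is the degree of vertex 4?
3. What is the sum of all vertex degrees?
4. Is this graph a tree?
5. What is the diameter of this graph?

Count: 9 vertices, 11 edges.
Vertex 4 has neighbors [7], degree = 1.
Handshaking lemma: 2 * 11 = 22.
A tree on 9 vertices has 8 edges. This graph has 11 edges (3 extra). Not a tree.
Diameter (longest shortest path) = 5.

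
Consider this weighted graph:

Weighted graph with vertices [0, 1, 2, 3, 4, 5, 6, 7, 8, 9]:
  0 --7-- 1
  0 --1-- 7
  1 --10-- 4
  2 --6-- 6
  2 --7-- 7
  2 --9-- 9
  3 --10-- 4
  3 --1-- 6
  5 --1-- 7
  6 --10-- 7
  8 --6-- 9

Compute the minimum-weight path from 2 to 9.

Using Dijkstra's algorithm from vertex 2:
Shortest path: 2 -> 9
Total weight: 9 = 9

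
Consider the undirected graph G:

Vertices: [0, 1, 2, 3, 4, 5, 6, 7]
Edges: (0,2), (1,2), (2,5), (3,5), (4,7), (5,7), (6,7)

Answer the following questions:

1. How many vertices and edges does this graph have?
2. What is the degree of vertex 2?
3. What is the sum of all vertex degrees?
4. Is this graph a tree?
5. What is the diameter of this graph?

Count: 8 vertices, 7 edges.
Vertex 2 has neighbors [0, 1, 5], degree = 3.
Handshaking lemma: 2 * 7 = 14.
A graph is a tree iff it is connected and has exactly n-1 edges. This graph is connected (all 8 vertices in one component) and has 8-1 = 7 edges. It is a tree.
Diameter (longest shortest path) = 4.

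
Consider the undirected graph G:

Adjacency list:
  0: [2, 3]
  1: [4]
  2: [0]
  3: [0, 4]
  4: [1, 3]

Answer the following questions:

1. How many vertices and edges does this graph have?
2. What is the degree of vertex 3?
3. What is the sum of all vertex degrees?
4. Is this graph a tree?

Count: 5 vertices, 4 edges.
Vertex 3 has neighbors [0, 4], degree = 2.
Handshaking lemma: 2 * 4 = 8.
A graph is a tree iff it is connected and has exactly n-1 edges. This graph is connected (all 5 vertices in one component) and has 5-1 = 4 edges. It is a tree.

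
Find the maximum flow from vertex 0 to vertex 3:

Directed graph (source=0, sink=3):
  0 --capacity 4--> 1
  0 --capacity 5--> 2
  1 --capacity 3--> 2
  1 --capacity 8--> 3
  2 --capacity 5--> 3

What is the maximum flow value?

Computing max flow:
  Flow on (0->1): 4/4
  Flow on (0->2): 5/5
  Flow on (1->3): 4/8
  Flow on (2->3): 5/5
Maximum flow = 9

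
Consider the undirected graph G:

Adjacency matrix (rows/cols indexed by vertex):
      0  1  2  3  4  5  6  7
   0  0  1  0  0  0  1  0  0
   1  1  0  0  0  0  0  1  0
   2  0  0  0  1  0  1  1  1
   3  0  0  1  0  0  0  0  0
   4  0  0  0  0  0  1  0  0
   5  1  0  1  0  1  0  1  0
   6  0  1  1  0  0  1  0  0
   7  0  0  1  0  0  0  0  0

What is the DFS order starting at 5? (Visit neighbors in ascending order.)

DFS from vertex 5 (neighbors processed in ascending order):
Visit order: 5, 0, 1, 6, 2, 3, 7, 4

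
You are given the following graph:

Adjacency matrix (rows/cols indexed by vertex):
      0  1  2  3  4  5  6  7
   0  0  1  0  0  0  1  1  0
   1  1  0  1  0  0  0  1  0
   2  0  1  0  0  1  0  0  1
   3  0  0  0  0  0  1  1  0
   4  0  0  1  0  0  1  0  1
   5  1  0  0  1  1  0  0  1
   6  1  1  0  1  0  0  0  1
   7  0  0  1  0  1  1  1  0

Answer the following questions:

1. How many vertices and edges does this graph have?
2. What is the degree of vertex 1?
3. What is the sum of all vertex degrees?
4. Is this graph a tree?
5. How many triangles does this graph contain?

Count: 8 vertices, 13 edges.
Vertex 1 has neighbors [0, 2, 6], degree = 3.
Handshaking lemma: 2 * 13 = 26.
A tree on 8 vertices has 7 edges. This graph has 13 edges (6 extra). Not a tree.
Number of triangles = 3.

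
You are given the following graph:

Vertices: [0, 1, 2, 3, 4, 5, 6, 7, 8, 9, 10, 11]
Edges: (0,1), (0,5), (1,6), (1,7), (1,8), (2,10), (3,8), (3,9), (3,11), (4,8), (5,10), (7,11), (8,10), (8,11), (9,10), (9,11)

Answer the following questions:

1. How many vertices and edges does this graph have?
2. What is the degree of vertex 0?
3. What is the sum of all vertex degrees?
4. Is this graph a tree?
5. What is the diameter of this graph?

Count: 12 vertices, 16 edges.
Vertex 0 has neighbors [1, 5], degree = 2.
Handshaking lemma: 2 * 16 = 32.
A tree on 12 vertices has 11 edges. This graph has 16 edges (5 extra). Not a tree.
Diameter (longest shortest path) = 4.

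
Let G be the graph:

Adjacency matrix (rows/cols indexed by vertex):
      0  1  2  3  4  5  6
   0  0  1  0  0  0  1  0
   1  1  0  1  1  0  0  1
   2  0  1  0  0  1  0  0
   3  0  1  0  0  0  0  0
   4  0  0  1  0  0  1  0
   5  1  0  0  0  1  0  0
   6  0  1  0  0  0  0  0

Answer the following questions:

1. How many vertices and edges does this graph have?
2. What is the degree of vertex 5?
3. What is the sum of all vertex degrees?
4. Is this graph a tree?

Count: 7 vertices, 7 edges.
Vertex 5 has neighbors [0, 4], degree = 2.
Handshaking lemma: 2 * 7 = 14.
A tree on 7 vertices has 6 edges. This graph has 7 edges (1 extra). Not a tree.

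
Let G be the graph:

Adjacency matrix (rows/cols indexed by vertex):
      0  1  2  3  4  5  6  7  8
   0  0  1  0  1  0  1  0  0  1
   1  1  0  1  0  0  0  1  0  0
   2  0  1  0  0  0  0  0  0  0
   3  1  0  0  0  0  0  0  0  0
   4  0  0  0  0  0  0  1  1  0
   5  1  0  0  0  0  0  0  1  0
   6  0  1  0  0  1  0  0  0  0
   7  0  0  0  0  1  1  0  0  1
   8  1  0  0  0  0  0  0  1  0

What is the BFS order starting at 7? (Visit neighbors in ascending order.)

BFS from vertex 7 (neighbors processed in ascending order):
Visit order: 7, 4, 5, 8, 6, 0, 1, 3, 2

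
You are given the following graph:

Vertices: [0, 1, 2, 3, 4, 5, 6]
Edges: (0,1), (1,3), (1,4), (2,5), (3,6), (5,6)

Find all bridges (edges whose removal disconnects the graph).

A bridge is an edge whose removal increases the number of connected components.
Bridges found: (0,1), (1,3), (1,4), (2,5), (3,6), (5,6)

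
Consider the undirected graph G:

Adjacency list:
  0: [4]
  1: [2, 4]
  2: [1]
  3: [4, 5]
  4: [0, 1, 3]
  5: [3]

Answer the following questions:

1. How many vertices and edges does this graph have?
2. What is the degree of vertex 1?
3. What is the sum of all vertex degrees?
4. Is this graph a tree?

Count: 6 vertices, 5 edges.
Vertex 1 has neighbors [2, 4], degree = 2.
Handshaking lemma: 2 * 5 = 10.
A graph is a tree iff it is connected and has exactly n-1 edges. This graph is connected (all 6 vertices in one component) and has 6-1 = 5 edges. It is a tree.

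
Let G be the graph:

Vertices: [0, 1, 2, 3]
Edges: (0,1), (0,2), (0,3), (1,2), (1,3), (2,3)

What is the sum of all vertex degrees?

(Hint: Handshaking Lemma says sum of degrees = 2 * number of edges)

Count edges: 6 edges.
By Handshaking Lemma: sum of degrees = 2 * 6 = 12.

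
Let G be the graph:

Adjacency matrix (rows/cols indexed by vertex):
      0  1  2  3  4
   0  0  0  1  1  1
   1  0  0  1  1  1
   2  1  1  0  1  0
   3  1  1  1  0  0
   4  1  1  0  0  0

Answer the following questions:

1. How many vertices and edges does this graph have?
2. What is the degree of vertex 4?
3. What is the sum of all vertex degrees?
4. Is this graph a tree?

Count: 5 vertices, 7 edges.
Vertex 4 has neighbors [0, 1], degree = 2.
Handshaking lemma: 2 * 7 = 14.
A tree on 5 vertices has 4 edges. This graph has 7 edges (3 extra). Not a tree.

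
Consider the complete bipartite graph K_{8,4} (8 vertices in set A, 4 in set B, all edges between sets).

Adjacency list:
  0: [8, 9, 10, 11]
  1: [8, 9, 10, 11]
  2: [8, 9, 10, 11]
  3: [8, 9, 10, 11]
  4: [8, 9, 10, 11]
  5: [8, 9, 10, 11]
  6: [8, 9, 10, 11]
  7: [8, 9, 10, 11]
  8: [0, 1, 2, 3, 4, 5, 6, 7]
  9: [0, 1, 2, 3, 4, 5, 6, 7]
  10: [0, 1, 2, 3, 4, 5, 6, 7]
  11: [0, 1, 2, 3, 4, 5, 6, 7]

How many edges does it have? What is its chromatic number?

K_{8,4} has 8 * 4 = 32 edges.
Bipartite graphs have chromatic number 2 (color each partition differently).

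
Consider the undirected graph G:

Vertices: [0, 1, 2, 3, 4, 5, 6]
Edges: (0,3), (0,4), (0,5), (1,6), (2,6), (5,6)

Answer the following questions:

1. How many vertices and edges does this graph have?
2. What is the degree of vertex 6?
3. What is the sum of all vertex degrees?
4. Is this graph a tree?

Count: 7 vertices, 6 edges.
Vertex 6 has neighbors [1, 2, 5], degree = 3.
Handshaking lemma: 2 * 6 = 12.
A graph is a tree iff it is connected and has exactly n-1 edges. This graph is connected (all 7 vertices in one component) and has 7-1 = 6 edges. It is a tree.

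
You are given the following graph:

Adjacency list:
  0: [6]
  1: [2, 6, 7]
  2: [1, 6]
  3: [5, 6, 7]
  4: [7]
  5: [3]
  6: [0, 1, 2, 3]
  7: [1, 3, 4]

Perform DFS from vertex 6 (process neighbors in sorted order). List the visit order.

DFS from vertex 6 (neighbors processed in ascending order):
Visit order: 6, 0, 1, 2, 7, 3, 5, 4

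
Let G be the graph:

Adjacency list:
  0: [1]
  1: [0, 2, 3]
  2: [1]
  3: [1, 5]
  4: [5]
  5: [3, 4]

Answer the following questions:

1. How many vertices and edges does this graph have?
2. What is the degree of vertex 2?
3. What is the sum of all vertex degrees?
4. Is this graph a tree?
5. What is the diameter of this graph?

Count: 6 vertices, 5 edges.
Vertex 2 has neighbors [1], degree = 1.
Handshaking lemma: 2 * 5 = 10.
A graph is a tree iff it is connected and has exactly n-1 edges. This graph is connected (all 6 vertices in one component) and has 6-1 = 5 edges. It is a tree.
Diameter (longest shortest path) = 4.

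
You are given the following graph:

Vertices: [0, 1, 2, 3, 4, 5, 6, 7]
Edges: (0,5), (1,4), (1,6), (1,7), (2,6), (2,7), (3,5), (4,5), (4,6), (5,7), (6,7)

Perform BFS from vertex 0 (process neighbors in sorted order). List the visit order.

BFS from vertex 0 (neighbors processed in ascending order):
Visit order: 0, 5, 3, 4, 7, 1, 6, 2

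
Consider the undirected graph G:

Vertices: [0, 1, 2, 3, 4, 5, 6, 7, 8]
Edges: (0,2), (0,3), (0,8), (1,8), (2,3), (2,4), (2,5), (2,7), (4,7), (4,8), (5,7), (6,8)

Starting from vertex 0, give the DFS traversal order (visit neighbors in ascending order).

DFS from vertex 0 (neighbors processed in ascending order):
Visit order: 0, 2, 3, 4, 7, 5, 8, 1, 6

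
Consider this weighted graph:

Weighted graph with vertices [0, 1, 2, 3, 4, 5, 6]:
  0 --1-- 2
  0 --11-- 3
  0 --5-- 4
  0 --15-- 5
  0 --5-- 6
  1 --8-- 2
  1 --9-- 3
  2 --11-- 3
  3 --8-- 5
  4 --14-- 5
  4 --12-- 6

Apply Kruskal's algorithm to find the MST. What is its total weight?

Applying Kruskal's algorithm (sort edges by weight, add if no cycle):
  Add (0,2) w=1
  Add (0,6) w=5
  Add (0,4) w=5
  Add (1,2) w=8
  Add (3,5) w=8
  Add (1,3) w=9
  Skip (0,3) w=11 (creates cycle)
  Skip (2,3) w=11 (creates cycle)
  Skip (4,6) w=12 (creates cycle)
  Skip (4,5) w=14 (creates cycle)
  Skip (0,5) w=15 (creates cycle)
MST weight = 36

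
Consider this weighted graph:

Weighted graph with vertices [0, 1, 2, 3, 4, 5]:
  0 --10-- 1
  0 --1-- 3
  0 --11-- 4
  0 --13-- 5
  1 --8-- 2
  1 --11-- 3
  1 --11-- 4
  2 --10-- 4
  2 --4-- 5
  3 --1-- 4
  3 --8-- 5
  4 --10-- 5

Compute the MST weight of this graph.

Applying Kruskal's algorithm (sort edges by weight, add if no cycle):
  Add (0,3) w=1
  Add (3,4) w=1
  Add (2,5) w=4
  Add (1,2) w=8
  Add (3,5) w=8
  Skip (0,1) w=10 (creates cycle)
  Skip (2,4) w=10 (creates cycle)
  Skip (4,5) w=10 (creates cycle)
  Skip (0,4) w=11 (creates cycle)
  Skip (1,4) w=11 (creates cycle)
  Skip (1,3) w=11 (creates cycle)
  Skip (0,5) w=13 (creates cycle)
MST weight = 22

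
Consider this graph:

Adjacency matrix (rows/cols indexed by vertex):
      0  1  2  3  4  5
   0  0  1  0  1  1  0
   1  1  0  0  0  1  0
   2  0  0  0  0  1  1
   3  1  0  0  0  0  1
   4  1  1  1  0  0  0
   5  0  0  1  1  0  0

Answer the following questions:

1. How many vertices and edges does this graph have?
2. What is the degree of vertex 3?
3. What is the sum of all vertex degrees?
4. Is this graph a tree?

Count: 6 vertices, 7 edges.
Vertex 3 has neighbors [0, 5], degree = 2.
Handshaking lemma: 2 * 7 = 14.
A tree on 6 vertices has 5 edges. This graph has 7 edges (2 extra). Not a tree.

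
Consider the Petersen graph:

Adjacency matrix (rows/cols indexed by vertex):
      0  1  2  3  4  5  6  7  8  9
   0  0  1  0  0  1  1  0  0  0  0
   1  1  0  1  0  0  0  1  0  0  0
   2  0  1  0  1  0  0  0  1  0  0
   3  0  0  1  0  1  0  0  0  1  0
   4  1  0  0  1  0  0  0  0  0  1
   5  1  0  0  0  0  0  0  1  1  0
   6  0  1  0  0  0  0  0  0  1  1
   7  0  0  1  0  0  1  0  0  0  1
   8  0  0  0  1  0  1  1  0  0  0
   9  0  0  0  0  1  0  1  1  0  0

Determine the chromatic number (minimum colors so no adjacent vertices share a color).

The Petersen graph contains odd cycles (e.g. the outer 5-cycle), so chi >= 3.
A proper 3-coloring exists (it is a well-known 3-chromatic graph).
Chromatic number = 3.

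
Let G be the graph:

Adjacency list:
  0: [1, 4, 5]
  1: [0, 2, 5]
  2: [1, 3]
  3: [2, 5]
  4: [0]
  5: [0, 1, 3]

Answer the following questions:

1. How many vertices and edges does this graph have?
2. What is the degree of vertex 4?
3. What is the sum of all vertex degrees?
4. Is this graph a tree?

Count: 6 vertices, 7 edges.
Vertex 4 has neighbors [0], degree = 1.
Handshaking lemma: 2 * 7 = 14.
A tree on 6 vertices has 5 edges. This graph has 7 edges (2 extra). Not a tree.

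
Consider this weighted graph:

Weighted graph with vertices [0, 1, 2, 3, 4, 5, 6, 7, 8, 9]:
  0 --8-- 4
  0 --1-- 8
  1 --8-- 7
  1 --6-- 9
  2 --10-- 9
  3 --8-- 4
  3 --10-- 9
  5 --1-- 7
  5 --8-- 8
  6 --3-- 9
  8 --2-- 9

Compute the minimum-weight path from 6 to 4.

Using Dijkstra's algorithm from vertex 6:
Shortest path: 6 -> 9 -> 8 -> 0 -> 4
Total weight: 3 + 2 + 1 + 8 = 14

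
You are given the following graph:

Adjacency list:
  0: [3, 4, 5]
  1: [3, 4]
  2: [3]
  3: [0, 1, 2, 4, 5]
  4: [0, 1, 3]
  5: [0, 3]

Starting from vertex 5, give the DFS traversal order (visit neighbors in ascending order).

DFS from vertex 5 (neighbors processed in ascending order):
Visit order: 5, 0, 3, 1, 4, 2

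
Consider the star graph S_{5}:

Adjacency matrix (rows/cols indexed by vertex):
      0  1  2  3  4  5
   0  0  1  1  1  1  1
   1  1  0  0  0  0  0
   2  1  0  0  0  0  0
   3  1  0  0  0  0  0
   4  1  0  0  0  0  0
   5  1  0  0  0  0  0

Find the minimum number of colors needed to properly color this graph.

S_{5} has one hub adjacent to 5 leaves; leaves are pairwise non-adjacent.
Color the hub 0 and every leaf 1.
Chromatic number = 2.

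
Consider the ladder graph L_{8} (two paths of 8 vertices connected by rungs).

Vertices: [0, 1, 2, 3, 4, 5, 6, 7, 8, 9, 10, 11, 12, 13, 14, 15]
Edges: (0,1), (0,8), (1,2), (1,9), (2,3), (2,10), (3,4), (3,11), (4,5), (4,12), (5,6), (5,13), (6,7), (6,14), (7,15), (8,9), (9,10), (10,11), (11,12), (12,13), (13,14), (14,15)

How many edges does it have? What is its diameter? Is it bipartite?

Ladder graph L_{8}: 8 rungs + 2 * (8-1) path edges = 8 + 14 = 22 edges.
Diameter = 8.
Ladder graphs are bipartite (alternating coloring along each path).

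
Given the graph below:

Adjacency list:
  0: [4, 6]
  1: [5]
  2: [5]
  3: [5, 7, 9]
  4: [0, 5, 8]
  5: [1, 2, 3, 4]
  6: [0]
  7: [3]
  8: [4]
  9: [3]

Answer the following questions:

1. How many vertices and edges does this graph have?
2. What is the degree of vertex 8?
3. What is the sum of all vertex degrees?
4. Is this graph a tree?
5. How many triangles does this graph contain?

Count: 10 vertices, 9 edges.
Vertex 8 has neighbors [4], degree = 1.
Handshaking lemma: 2 * 9 = 18.
A graph is a tree iff it is connected and has exactly n-1 edges. This graph is connected (all 10 vertices in one component) and has 10-1 = 9 edges. It is a tree.
Number of triangles = 0.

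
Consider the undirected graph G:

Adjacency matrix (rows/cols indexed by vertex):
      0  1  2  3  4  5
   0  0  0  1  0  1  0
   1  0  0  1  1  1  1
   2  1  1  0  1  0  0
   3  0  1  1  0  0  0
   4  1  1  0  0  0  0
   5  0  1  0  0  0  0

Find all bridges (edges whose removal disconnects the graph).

A bridge is an edge whose removal increases the number of connected components.
Bridges found: (1,5)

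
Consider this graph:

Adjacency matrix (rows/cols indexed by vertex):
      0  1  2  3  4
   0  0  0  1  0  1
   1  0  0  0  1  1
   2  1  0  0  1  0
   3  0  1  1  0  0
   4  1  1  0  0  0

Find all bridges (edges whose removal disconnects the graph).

No bridges found. The graph is 2-edge-connected (no single edge removal disconnects it).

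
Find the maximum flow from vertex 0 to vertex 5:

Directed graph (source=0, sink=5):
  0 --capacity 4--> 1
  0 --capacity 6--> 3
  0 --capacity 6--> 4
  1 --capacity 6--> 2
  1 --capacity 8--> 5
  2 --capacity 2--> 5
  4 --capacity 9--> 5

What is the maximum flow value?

Computing max flow:
  Flow on (0->1): 4/4
  Flow on (0->4): 6/6
  Flow on (1->5): 4/8
  Flow on (4->5): 6/9
Maximum flow = 10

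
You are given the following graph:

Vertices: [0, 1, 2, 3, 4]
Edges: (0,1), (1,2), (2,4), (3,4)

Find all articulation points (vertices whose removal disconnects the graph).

An articulation point is a vertex whose removal disconnects the graph.
Articulation points: [1, 2, 4]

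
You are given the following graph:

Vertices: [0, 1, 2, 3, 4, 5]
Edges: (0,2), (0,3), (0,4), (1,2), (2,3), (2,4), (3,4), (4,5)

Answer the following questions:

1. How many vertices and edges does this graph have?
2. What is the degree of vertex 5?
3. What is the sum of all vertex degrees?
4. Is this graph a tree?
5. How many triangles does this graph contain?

Count: 6 vertices, 8 edges.
Vertex 5 has neighbors [4], degree = 1.
Handshaking lemma: 2 * 8 = 16.
A tree on 6 vertices has 5 edges. This graph has 8 edges (3 extra). Not a tree.
Number of triangles = 4.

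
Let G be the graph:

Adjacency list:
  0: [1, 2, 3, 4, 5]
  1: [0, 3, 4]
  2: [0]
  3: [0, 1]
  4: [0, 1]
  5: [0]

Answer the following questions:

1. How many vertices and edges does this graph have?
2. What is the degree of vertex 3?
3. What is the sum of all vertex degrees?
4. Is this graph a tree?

Count: 6 vertices, 7 edges.
Vertex 3 has neighbors [0, 1], degree = 2.
Handshaking lemma: 2 * 7 = 14.
A tree on 6 vertices has 5 edges. This graph has 7 edges (2 extra). Not a tree.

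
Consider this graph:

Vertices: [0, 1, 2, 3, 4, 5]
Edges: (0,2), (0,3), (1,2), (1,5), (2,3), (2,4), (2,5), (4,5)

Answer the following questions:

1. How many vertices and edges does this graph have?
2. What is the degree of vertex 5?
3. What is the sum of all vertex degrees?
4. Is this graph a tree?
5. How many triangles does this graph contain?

Count: 6 vertices, 8 edges.
Vertex 5 has neighbors [1, 2, 4], degree = 3.
Handshaking lemma: 2 * 8 = 16.
A tree on 6 vertices has 5 edges. This graph has 8 edges (3 extra). Not a tree.
Number of triangles = 3.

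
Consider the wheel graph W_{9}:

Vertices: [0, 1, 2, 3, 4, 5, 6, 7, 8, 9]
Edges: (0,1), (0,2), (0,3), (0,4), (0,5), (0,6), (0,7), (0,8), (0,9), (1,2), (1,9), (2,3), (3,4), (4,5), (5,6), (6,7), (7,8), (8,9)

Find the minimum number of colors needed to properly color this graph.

W_{9} = C_{9} plus a hub adjacent to every cycle vertex.
The outer cycle needs 3 colors (odd cycle); the hub is adjacent to all of them so needs a fresh color.
Chromatic number = 3 + 1 = 4.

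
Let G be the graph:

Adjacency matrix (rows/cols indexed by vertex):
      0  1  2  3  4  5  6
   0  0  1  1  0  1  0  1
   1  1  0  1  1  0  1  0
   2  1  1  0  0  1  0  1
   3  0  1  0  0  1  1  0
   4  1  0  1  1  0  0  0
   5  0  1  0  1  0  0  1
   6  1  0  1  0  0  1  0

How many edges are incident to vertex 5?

Vertex 5 has neighbors [1, 3, 6], so deg(5) = 3.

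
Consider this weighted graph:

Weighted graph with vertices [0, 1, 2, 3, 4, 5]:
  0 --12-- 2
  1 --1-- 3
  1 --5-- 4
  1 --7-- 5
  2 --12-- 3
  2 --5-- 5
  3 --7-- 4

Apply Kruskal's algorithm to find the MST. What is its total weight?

Applying Kruskal's algorithm (sort edges by weight, add if no cycle):
  Add (1,3) w=1
  Add (1,4) w=5
  Add (2,5) w=5
  Add (1,5) w=7
  Skip (3,4) w=7 (creates cycle)
  Add (0,2) w=12
  Skip (2,3) w=12 (creates cycle)
MST weight = 30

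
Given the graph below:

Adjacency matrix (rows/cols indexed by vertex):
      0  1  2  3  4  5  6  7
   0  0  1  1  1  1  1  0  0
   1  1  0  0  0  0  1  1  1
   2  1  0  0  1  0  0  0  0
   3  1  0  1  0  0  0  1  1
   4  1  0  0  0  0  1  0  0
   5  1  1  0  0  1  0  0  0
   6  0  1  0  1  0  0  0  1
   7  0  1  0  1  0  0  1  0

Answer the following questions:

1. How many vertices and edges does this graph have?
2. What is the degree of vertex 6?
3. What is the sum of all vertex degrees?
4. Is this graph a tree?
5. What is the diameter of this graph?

Count: 8 vertices, 13 edges.
Vertex 6 has neighbors [1, 3, 7], degree = 3.
Handshaking lemma: 2 * 13 = 26.
A tree on 8 vertices has 7 edges. This graph has 13 edges (6 extra). Not a tree.
Diameter (longest shortest path) = 3.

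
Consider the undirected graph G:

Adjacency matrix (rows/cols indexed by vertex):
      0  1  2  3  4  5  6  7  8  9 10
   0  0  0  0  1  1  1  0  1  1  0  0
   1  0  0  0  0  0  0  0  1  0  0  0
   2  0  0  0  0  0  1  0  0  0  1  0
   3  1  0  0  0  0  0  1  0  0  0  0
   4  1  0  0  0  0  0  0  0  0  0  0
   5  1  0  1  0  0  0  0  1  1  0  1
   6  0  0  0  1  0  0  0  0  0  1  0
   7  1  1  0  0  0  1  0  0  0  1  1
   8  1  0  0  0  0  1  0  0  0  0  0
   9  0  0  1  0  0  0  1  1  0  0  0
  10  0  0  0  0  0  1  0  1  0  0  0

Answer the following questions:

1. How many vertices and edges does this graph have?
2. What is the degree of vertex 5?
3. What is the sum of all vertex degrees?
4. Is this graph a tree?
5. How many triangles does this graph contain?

Count: 11 vertices, 15 edges.
Vertex 5 has neighbors [0, 2, 7, 8, 10], degree = 5.
Handshaking lemma: 2 * 15 = 30.
A tree on 11 vertices has 10 edges. This graph has 15 edges (5 extra). Not a tree.
Number of triangles = 3.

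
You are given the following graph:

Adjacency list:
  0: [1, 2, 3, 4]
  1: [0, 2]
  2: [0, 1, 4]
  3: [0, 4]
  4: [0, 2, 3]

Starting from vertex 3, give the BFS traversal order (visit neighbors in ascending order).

BFS from vertex 3 (neighbors processed in ascending order):
Visit order: 3, 0, 4, 1, 2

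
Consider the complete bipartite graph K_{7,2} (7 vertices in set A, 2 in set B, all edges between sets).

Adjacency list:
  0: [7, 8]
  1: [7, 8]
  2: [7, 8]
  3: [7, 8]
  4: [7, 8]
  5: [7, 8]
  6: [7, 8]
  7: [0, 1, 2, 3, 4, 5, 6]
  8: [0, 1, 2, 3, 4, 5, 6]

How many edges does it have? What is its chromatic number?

K_{7,2} has 7 * 2 = 14 edges.
Bipartite graphs have chromatic number 2 (color each partition differently).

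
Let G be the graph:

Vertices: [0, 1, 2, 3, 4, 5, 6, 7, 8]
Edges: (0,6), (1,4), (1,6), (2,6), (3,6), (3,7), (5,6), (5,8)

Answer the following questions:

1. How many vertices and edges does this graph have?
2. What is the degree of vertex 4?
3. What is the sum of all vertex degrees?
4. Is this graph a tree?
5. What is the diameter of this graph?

Count: 9 vertices, 8 edges.
Vertex 4 has neighbors [1], degree = 1.
Handshaking lemma: 2 * 8 = 16.
A graph is a tree iff it is connected and has exactly n-1 edges. This graph is connected (all 9 vertices in one component) and has 9-1 = 8 edges. It is a tree.
Diameter (longest shortest path) = 4.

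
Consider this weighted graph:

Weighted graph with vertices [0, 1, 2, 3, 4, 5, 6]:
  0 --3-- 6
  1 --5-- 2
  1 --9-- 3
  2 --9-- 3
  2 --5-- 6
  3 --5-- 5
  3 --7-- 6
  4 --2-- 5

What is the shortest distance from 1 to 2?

Using Dijkstra's algorithm from vertex 1:
Shortest path: 1 -> 2
Total weight: 5 = 5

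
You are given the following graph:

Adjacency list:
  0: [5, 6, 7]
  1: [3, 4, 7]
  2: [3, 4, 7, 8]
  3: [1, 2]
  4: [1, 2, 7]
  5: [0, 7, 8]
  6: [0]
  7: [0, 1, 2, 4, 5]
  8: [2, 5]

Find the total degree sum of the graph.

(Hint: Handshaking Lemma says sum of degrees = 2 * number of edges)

Count edges: 13 edges.
By Handshaking Lemma: sum of degrees = 2 * 13 = 26.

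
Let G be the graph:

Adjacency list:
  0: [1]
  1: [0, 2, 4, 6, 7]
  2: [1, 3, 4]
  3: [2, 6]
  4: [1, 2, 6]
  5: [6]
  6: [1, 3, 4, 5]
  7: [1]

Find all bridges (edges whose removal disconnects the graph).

A bridge is an edge whose removal increases the number of connected components.
Bridges found: (0,1), (1,7), (5,6)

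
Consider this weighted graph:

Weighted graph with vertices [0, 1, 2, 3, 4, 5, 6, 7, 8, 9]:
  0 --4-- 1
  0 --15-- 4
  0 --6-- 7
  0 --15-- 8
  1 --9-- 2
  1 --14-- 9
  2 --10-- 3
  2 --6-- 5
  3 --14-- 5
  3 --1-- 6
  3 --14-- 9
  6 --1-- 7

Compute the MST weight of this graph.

Applying Kruskal's algorithm (sort edges by weight, add if no cycle):
  Add (3,6) w=1
  Add (6,7) w=1
  Add (0,1) w=4
  Add (0,7) w=6
  Add (2,5) w=6
  Add (1,2) w=9
  Skip (2,3) w=10 (creates cycle)
  Add (1,9) w=14
  Skip (3,9) w=14 (creates cycle)
  Skip (3,5) w=14 (creates cycle)
  Add (0,8) w=15
  Add (0,4) w=15
MST weight = 71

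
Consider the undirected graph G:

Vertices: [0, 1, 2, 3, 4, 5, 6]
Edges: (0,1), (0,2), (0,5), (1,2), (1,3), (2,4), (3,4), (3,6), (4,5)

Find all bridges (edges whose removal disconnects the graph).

A bridge is an edge whose removal increases the number of connected components.
Bridges found: (3,6)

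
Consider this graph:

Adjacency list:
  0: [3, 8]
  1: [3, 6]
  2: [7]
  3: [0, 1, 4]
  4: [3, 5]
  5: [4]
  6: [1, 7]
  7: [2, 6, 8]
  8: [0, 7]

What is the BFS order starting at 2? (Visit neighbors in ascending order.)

BFS from vertex 2 (neighbors processed in ascending order):
Visit order: 2, 7, 6, 8, 1, 0, 3, 4, 5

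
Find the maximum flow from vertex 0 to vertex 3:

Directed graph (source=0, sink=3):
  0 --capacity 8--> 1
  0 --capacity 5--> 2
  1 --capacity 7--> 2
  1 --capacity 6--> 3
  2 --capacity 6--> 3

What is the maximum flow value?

Computing max flow:
  Flow on (0->1): 8/8
  Flow on (0->2): 4/5
  Flow on (1->2): 2/7
  Flow on (1->3): 6/6
  Flow on (2->3): 6/6
Maximum flow = 12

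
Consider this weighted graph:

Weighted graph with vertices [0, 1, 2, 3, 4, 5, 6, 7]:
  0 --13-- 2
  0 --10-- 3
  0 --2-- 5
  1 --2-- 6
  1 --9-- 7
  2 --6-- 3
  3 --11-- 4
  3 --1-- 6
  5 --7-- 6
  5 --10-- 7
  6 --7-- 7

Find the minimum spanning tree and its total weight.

Applying Kruskal's algorithm (sort edges by weight, add if no cycle):
  Add (3,6) w=1
  Add (0,5) w=2
  Add (1,6) w=2
  Add (2,3) w=6
  Add (5,6) w=7
  Add (6,7) w=7
  Skip (1,7) w=9 (creates cycle)
  Skip (0,3) w=10 (creates cycle)
  Skip (5,7) w=10 (creates cycle)
  Add (3,4) w=11
  Skip (0,2) w=13 (creates cycle)
MST weight = 36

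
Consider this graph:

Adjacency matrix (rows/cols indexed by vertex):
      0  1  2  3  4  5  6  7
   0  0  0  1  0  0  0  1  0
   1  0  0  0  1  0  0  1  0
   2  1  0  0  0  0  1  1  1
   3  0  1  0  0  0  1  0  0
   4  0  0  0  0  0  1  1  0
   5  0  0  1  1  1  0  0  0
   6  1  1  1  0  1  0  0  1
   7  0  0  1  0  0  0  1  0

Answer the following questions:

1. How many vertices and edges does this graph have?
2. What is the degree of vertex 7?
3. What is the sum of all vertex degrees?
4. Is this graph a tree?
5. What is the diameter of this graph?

Count: 8 vertices, 11 edges.
Vertex 7 has neighbors [2, 6], degree = 2.
Handshaking lemma: 2 * 11 = 22.
A tree on 8 vertices has 7 edges. This graph has 11 edges (4 extra). Not a tree.
Diameter (longest shortest path) = 3.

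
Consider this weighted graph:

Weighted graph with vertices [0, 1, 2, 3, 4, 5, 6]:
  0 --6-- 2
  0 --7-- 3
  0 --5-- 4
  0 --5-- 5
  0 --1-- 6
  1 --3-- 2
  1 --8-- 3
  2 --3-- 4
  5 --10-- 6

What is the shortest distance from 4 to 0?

Using Dijkstra's algorithm from vertex 4:
Shortest path: 4 -> 0
Total weight: 5 = 5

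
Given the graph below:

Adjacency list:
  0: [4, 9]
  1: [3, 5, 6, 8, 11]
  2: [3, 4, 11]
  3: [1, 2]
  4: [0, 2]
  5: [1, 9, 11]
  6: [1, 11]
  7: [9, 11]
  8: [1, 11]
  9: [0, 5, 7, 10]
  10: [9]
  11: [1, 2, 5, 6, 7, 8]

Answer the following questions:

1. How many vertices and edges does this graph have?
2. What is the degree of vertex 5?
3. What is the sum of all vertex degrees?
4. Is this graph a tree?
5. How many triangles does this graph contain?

Count: 12 vertices, 17 edges.
Vertex 5 has neighbors [1, 9, 11], degree = 3.
Handshaking lemma: 2 * 17 = 34.
A tree on 12 vertices has 11 edges. This graph has 17 edges (6 extra). Not a tree.
Number of triangles = 3.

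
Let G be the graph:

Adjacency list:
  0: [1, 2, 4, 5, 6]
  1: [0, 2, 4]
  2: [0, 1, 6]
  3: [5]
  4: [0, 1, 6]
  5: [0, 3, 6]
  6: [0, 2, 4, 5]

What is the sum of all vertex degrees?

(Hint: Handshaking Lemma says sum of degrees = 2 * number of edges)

Count edges: 11 edges.
By Handshaking Lemma: sum of degrees = 2 * 11 = 22.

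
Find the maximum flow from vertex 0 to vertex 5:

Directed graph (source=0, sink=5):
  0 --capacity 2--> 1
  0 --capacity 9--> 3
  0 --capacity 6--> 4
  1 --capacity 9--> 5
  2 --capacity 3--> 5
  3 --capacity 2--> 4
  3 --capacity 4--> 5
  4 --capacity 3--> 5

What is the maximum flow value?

Computing max flow:
  Flow on (0->1): 2/2
  Flow on (0->3): 6/9
  Flow on (0->4): 1/6
  Flow on (1->5): 2/9
  Flow on (3->4): 2/2
  Flow on (3->5): 4/4
  Flow on (4->5): 3/3
Maximum flow = 9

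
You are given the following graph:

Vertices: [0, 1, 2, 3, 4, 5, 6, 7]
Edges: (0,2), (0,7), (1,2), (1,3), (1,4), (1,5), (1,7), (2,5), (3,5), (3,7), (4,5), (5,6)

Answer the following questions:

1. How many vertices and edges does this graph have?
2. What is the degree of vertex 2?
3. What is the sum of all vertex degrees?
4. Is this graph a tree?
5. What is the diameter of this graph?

Count: 8 vertices, 12 edges.
Vertex 2 has neighbors [0, 1, 5], degree = 3.
Handshaking lemma: 2 * 12 = 24.
A tree on 8 vertices has 7 edges. This graph has 12 edges (5 extra). Not a tree.
Diameter (longest shortest path) = 3.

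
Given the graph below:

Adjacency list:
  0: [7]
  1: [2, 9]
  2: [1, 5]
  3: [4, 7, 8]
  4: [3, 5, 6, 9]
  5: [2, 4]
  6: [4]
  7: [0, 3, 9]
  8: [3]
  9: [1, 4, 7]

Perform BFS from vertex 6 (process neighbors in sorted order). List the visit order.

BFS from vertex 6 (neighbors processed in ascending order):
Visit order: 6, 4, 3, 5, 9, 7, 8, 2, 1, 0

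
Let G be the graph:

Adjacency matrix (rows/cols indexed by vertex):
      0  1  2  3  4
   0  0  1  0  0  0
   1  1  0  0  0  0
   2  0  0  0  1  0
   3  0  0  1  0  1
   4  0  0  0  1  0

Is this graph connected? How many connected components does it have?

Checking connectivity: the graph has 2 connected component(s).
Components: [[0, 1], [2, 3, 4]]. The graph is NOT connected.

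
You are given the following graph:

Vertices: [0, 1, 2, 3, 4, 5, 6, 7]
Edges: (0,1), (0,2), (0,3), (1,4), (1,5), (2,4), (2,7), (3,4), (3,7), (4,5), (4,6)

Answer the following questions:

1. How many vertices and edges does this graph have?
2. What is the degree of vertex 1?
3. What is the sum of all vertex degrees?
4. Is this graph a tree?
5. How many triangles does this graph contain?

Count: 8 vertices, 11 edges.
Vertex 1 has neighbors [0, 4, 5], degree = 3.
Handshaking lemma: 2 * 11 = 22.
A tree on 8 vertices has 7 edges. This graph has 11 edges (4 extra). Not a tree.
Number of triangles = 1.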